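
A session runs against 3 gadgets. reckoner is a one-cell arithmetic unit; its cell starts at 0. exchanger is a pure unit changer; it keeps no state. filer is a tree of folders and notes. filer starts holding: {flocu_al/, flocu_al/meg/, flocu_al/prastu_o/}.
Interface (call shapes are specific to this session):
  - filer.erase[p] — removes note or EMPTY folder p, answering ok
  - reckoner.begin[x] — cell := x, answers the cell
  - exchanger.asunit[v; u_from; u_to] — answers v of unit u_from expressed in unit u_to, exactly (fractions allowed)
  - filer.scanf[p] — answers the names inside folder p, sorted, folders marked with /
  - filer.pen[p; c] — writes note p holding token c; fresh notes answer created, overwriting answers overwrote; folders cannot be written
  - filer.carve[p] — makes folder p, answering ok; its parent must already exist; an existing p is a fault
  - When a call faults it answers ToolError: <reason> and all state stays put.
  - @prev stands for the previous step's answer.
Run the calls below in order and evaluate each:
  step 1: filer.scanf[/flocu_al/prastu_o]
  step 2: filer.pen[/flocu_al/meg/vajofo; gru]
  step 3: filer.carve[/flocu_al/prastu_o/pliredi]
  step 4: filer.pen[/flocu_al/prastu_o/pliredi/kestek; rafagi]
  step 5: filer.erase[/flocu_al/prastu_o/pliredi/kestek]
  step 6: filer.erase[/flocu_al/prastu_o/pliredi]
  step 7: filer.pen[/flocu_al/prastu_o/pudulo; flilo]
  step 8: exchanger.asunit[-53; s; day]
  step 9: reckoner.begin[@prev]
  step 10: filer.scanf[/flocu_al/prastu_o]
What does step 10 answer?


Answer: [pudulo]

Derivation:
Next I call filer.scanf with p: /flocu_al/prastu_o, → [].
I invoke filer.pen with p: /flocu_al/meg/vajofo, c: gru, yielding created.
I invoke filer.carve with p: /flocu_al/prastu_o/pliredi: ok.
I run filer.pen with p: /flocu_al/prastu_o/pliredi/kestek, c: rafagi, and see created.
I use filer.erase with p: /flocu_al/prastu_o/pliredi/kestek, giving ok.
Invoking filer.erase with p: /flocu_al/prastu_o/pliredi, and get ok.
Now I run filer.pen with p: /flocu_al/prastu_o/pudulo, c: flilo, giving created.
Using exchanger.asunit with v: -53, u_from: s, u_to: day, which returns -53/86400.
Now I run reckoner.begin with x: @prev, yielding -53/86400.
I use filer.scanf with p: /flocu_al/prastu_o: [pudulo].


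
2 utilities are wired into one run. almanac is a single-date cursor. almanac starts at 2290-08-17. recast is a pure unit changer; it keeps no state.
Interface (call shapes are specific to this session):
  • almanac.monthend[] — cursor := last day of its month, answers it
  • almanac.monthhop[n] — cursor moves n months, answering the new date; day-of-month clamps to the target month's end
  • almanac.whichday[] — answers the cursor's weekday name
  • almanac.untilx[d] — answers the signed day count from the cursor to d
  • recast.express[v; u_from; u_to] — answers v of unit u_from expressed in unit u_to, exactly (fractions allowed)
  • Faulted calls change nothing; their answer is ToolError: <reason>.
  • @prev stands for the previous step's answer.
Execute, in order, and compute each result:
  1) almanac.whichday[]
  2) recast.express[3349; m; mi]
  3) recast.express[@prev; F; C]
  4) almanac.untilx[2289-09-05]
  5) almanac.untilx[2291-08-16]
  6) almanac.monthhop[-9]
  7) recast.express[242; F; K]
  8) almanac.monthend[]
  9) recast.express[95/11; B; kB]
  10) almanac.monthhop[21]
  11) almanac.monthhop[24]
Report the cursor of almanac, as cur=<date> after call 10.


Answer: cur=2291-08-30

Derivation:
CALL almanac.whichday[]
RET  Sunday
CALL recast.express[v: 3349; u_from: m; u_to: mi]
RET  418625/201168
CALL recast.express[v: @prev; u_from: F; u_to: C]
RET  -30093755/1810512
CALL almanac.untilx[d: 2289-09-05]
RET  -346
CALL almanac.untilx[d: 2291-08-16]
RET  364
CALL almanac.monthhop[n: -9]
RET  2289-11-17
CALL recast.express[v: 242; u_from: F; u_to: K]
RET  23389/60
CALL almanac.monthend[]
RET  2289-11-30
CALL recast.express[v: 95/11; u_from: B; u_to: kB]
RET  19/2200
CALL almanac.monthhop[n: 21]
RET  2291-08-30
CALL almanac.monthhop[n: 24]
RET  2293-08-30


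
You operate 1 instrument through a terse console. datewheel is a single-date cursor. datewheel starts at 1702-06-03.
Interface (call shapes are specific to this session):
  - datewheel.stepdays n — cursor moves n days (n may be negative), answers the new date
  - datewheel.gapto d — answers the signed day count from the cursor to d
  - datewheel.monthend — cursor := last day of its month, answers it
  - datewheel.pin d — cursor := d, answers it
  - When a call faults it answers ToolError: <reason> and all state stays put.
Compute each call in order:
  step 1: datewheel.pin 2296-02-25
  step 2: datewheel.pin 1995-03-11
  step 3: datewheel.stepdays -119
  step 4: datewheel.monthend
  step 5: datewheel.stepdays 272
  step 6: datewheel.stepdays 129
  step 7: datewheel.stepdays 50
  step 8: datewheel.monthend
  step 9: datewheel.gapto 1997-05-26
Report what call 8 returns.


Answer: 1996-02-29

Derivation:
Step: datewheel.pin[d='2296-02-25']
Result: 2296-02-25
Step: datewheel.pin[d='1995-03-11']
Result: 1995-03-11
Step: datewheel.stepdays[n='-119']
Result: 1994-11-12
Step: datewheel.monthend[]
Result: 1994-11-30
Step: datewheel.stepdays[n='272']
Result: 1995-08-29
Step: datewheel.stepdays[n='129']
Result: 1996-01-05
Step: datewheel.stepdays[n='50']
Result: 1996-02-24
Step: datewheel.monthend[]
Result: 1996-02-29
Step: datewheel.gapto[d='1997-05-26']
Result: 452


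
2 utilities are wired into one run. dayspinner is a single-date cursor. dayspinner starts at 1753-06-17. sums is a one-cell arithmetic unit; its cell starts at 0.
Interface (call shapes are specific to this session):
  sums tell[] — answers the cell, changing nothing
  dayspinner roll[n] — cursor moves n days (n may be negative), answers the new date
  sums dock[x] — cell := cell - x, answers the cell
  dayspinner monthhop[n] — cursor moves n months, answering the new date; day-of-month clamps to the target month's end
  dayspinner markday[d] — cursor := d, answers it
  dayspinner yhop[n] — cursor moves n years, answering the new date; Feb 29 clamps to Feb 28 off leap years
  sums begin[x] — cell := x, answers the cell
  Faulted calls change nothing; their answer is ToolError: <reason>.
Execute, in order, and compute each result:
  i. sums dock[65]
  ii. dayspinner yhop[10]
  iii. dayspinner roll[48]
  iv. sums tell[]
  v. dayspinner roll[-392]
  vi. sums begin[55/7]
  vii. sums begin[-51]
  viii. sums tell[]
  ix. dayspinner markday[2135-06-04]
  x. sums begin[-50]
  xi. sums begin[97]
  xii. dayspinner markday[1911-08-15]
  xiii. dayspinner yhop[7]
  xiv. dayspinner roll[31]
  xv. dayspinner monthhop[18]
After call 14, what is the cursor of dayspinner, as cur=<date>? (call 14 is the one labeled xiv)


Answer: cur=1918-09-15

Derivation:
% sums dock x: 65
:: -65
% dayspinner yhop n: 10
:: 1763-06-17
% dayspinner roll n: 48
:: 1763-08-04
% sums tell
:: -65
% dayspinner roll n: -392
:: 1762-07-08
% sums begin x: 55/7
:: 55/7
% sums begin x: -51
:: -51
% sums tell
:: -51
% dayspinner markday d: 2135-06-04
:: 2135-06-04
% sums begin x: -50
:: -50
% sums begin x: 97
:: 97
% dayspinner markday d: 1911-08-15
:: 1911-08-15
% dayspinner yhop n: 7
:: 1918-08-15
% dayspinner roll n: 31
:: 1918-09-15
% dayspinner monthhop n: 18
:: 1920-03-15


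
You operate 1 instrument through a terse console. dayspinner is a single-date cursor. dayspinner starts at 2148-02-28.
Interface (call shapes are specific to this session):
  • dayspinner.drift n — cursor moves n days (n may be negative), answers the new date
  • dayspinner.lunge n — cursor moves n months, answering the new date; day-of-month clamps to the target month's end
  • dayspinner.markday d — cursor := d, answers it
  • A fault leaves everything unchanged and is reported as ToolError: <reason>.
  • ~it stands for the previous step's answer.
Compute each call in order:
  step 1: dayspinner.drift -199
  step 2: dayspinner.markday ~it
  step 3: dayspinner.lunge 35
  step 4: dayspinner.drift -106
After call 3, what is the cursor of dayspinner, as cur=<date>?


% dayspinner.drift -199
= 2147-08-13
% dayspinner.markday ~it
= 2147-08-13
% dayspinner.lunge 35
= 2150-07-13
% dayspinner.drift -106
= 2150-03-29

Answer: cur=2150-07-13


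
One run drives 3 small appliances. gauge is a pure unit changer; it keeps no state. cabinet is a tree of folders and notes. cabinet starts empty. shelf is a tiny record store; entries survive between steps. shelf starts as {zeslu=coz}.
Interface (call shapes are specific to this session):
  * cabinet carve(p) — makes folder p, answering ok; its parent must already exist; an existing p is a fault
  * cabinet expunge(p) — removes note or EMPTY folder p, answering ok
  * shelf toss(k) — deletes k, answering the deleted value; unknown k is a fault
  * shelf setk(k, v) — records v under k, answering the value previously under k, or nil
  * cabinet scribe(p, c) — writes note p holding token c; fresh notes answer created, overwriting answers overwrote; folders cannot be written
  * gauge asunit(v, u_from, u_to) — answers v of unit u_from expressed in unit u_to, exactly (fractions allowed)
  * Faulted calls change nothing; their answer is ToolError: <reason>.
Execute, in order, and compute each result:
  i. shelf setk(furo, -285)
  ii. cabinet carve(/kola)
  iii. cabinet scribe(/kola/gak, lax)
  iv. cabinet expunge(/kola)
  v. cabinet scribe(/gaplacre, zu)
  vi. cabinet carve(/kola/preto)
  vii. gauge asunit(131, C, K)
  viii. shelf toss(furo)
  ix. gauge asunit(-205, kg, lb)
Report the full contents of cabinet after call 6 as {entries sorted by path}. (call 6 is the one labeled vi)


Answer: {gaplacre=zu, kola/, kola/gak=lax, kola/preto/}

Derivation:
·→ shelf setk(k→furo, v→-285)
·← nil
·→ cabinet carve(p→/kola)
·← ok
·→ cabinet scribe(p→/kola/gak, c→lax)
·← created
·→ cabinet expunge(p→/kola)
·← ToolError: not empty
·→ cabinet scribe(p→/gaplacre, c→zu)
·← created
·→ cabinet carve(p→/kola/preto)
·← ok
·→ gauge asunit(v→131, u_from→C, u_to→K)
·← 8083/20
·→ shelf toss(k→furo)
·← -285
·→ gauge asunit(v→-205, u_from→kg, u_to→lb)
·← -20500000000/45359237


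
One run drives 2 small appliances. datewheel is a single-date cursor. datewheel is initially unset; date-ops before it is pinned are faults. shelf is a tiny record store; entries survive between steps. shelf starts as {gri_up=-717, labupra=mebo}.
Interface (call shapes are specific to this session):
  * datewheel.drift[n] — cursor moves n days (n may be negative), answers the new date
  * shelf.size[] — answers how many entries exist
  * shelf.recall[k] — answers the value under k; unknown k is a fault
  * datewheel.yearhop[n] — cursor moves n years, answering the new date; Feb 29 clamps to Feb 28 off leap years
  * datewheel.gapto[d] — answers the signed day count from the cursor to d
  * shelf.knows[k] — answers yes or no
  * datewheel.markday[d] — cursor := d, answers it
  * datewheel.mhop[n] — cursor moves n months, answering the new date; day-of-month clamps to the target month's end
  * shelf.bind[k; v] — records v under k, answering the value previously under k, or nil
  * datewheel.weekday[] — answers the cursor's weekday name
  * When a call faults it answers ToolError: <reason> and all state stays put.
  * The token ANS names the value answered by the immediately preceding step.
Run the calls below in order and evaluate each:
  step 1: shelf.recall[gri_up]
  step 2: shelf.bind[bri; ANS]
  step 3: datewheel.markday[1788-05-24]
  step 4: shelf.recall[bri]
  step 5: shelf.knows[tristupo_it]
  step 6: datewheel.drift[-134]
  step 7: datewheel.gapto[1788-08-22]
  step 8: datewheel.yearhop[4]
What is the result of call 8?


Now I run shelf.recall using gri_up, and observe -717.
I use shelf.bind using bri, ANS, and get nil.
Invoking datewheel.markday using 1788-05-24, and get 1788-05-24.
Using shelf.recall using bri: -717.
Now I run shelf.knows using tristupo_it, and get no.
I try datewheel.drift using -134: 1788-01-11.
Next I call datewheel.gapto using 1788-08-22, → 224.
I use datewheel.yearhop using 4, yielding 1792-01-11.

Answer: 1792-01-11


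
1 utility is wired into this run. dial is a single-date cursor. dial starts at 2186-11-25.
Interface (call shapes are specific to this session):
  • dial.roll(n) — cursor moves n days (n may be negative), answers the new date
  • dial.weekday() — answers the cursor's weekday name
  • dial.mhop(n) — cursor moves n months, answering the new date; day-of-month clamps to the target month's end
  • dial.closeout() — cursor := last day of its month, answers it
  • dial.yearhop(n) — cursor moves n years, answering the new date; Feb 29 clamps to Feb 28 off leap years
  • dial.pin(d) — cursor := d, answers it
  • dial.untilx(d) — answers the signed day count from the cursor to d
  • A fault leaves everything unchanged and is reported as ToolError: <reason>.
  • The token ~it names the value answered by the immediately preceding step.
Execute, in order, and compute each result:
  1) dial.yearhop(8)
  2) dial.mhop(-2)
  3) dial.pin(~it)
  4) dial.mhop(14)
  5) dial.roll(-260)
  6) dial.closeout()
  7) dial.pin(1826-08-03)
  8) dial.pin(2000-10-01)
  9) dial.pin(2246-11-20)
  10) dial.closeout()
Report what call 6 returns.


Answer: 2195-03-31

Derivation:
Do: yearhop[n=8]
See: 2194-11-25
Do: mhop[n=-2]
See: 2194-09-25
Do: pin[d=~it]
See: 2194-09-25
Do: mhop[n=14]
See: 2195-11-25
Do: roll[n=-260]
See: 2195-03-10
Do: closeout[]
See: 2195-03-31
Do: pin[d=1826-08-03]
See: 1826-08-03
Do: pin[d=2000-10-01]
See: 2000-10-01
Do: pin[d=2246-11-20]
See: 2246-11-20
Do: closeout[]
See: 2246-11-30


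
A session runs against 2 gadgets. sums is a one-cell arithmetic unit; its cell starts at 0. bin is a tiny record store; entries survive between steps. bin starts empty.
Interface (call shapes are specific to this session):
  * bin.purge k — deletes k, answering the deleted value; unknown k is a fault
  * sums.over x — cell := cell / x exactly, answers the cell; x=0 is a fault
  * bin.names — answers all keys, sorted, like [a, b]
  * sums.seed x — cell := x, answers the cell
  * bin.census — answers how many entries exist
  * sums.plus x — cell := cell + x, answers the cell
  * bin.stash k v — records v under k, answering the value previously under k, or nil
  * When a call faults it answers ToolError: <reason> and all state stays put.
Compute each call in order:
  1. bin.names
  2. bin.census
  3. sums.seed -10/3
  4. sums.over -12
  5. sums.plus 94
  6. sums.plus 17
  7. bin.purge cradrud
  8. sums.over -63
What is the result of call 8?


Answer: -2003/1134

Derivation:
-> bin.names()
<- []
-> bin.census()
<- 0
-> sums.seed(x=-10/3)
<- -10/3
-> sums.over(x=-12)
<- 5/18
-> sums.plus(x=94)
<- 1697/18
-> sums.plus(x=17)
<- 2003/18
-> bin.purge(k=cradrud)
<- ToolError: no such key cradrud
-> sums.over(x=-63)
<- -2003/1134


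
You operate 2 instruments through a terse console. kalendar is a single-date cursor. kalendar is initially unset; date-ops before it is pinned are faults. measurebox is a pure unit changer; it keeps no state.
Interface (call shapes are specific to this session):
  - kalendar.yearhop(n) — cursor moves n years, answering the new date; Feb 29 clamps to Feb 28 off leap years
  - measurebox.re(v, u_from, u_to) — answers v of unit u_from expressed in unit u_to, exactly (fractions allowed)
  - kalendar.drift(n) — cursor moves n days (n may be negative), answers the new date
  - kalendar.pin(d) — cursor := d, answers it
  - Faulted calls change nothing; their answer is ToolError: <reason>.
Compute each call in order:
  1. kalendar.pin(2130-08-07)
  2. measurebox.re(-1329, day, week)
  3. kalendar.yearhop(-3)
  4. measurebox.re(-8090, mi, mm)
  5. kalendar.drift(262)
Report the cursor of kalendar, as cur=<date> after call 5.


Answer: cur=2128-04-25

Derivation:
Using kalendar.pin using d→2130-08-07, and see 2130-08-07.
I call measurebox.re using v→-1329, u_from→day, u_to→week, yielding -1329/7.
I use kalendar.yearhop using n→-3, and observe 2127-08-07.
Invoking measurebox.re using v→-8090, u_from→mi, u_to→mm, and observe -13019592960.
Then kalendar.drift using n→262: 2128-04-25.


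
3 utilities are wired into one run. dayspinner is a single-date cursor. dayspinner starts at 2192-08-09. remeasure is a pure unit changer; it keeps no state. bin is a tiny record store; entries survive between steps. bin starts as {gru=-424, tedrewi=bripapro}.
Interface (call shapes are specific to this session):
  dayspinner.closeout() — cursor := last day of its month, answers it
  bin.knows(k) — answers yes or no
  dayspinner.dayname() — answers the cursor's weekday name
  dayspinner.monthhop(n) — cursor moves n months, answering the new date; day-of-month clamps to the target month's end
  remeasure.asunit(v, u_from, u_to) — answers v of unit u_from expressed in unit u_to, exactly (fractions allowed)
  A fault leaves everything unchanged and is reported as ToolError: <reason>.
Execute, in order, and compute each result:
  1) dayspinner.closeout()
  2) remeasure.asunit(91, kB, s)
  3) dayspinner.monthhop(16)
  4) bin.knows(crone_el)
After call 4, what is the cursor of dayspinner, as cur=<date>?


Answer: cur=2193-12-31

Derivation:
==> dayspinner.closeout()
<== 2192-08-31
==> remeasure.asunit(v: 91, u_from: kB, u_to: s)
<== ToolError: incompatible units
==> dayspinner.monthhop(n: 16)
<== 2193-12-31
==> bin.knows(k: crone_el)
<== no


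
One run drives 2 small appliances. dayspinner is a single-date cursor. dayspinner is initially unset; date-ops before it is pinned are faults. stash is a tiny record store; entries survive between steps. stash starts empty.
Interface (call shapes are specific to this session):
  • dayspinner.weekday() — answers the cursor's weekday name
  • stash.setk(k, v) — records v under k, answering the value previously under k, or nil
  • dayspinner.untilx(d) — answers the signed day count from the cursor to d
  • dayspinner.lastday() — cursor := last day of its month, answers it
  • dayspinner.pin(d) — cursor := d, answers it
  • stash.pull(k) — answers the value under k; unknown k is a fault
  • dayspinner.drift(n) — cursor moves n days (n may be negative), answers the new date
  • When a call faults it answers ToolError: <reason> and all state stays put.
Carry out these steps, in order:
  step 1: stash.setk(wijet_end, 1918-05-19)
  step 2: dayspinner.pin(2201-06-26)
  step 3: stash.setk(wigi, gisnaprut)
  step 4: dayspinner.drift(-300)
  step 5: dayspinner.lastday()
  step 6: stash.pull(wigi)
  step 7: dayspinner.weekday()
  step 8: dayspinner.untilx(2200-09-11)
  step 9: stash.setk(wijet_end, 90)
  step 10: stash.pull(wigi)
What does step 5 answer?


Using stash.setk on k→wijet_end, v→1918-05-19, yielding nil.
Next I call dayspinner.pin on d→2201-06-26, and observe 2201-06-26.
Using stash.setk on k→wigi, v→gisnaprut: nil.
Next I call dayspinner.drift on n→-300: 2200-08-30.
I use dayspinner.lastday, which returns 2200-08-31.
Now I run stash.pull on k→wigi, which returns gisnaprut.
Now I run dayspinner.weekday, → Sunday.
Using dayspinner.untilx on d→2200-09-11: 11.
Using stash.setk on k→wijet_end, v→90: 1918-05-19.
Then stash.pull on k→wigi, which returns gisnaprut.

Answer: 2200-08-31


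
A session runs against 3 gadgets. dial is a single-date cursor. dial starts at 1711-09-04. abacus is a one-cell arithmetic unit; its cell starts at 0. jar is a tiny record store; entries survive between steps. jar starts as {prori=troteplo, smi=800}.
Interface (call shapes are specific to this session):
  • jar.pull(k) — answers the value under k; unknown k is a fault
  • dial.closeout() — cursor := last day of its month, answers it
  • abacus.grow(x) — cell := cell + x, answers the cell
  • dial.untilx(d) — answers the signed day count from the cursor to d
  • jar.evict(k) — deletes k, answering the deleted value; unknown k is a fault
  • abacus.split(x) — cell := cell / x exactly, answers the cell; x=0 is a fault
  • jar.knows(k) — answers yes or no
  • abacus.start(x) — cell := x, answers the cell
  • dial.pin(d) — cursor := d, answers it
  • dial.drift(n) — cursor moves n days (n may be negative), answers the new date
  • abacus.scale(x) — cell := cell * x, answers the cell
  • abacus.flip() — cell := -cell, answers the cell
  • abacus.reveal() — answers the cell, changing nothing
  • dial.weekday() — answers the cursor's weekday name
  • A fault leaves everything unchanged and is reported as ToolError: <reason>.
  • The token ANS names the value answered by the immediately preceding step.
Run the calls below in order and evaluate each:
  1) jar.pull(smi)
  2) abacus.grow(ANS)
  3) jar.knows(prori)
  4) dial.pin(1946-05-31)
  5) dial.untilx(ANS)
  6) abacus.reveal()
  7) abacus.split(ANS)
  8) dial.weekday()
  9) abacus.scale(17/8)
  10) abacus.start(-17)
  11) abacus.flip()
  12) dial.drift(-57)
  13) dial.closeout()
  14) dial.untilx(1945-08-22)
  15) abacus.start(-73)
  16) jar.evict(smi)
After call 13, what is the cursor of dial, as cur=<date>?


I invoke jar.pull with k='smi', yielding 800.
Using abacus.grow with x='ANS': 800.
I call jar.knows with k='prori', and get yes.
Calling dial.pin with d='1946-05-31', — result: 1946-05-31.
Next I call dial.untilx with d='ANS', giving 0.
I use abacus.reveal, and see 800.
Now I run abacus.split with x='ANS', which returns 1.
Using dial.weekday, and observe Friday.
I try abacus.scale with x='17/8', giving 17/8.
Now I run abacus.start with x='-17', → -17.
I call abacus.flip, and see 17.
Next I call dial.drift with n='-57', → 1946-04-04.
I invoke dial.closeout(), and get 1946-04-30.
I run dial.untilx with d='1945-08-22', and observe -251.
I invoke abacus.start with x='-73', giving -73.
I invoke jar.evict with k='smi', — result: 800.

Answer: cur=1946-04-30


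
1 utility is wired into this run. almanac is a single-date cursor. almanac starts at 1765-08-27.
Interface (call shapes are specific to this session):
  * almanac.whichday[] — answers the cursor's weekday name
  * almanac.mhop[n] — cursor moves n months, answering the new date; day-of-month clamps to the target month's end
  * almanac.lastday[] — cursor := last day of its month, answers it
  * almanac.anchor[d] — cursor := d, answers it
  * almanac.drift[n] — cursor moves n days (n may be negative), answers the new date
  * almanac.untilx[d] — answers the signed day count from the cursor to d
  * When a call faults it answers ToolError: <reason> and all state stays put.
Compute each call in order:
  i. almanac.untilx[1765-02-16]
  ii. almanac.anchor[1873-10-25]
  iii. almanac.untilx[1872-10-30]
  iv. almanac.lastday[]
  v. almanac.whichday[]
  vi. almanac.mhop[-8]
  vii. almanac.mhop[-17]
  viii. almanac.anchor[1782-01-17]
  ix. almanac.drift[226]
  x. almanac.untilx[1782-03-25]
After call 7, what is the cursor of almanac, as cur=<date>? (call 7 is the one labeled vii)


CALL untilx[d: 1765-02-16]
RET  -192
CALL anchor[d: 1873-10-25]
RET  1873-10-25
CALL untilx[d: 1872-10-30]
RET  -360
CALL lastday[]
RET  1873-10-31
CALL whichday[]
RET  Friday
CALL mhop[n: -8]
RET  1873-02-28
CALL mhop[n: -17]
RET  1871-09-28
CALL anchor[d: 1782-01-17]
RET  1782-01-17
CALL drift[n: 226]
RET  1782-08-31
CALL untilx[d: 1782-03-25]
RET  -159

Answer: cur=1871-09-28


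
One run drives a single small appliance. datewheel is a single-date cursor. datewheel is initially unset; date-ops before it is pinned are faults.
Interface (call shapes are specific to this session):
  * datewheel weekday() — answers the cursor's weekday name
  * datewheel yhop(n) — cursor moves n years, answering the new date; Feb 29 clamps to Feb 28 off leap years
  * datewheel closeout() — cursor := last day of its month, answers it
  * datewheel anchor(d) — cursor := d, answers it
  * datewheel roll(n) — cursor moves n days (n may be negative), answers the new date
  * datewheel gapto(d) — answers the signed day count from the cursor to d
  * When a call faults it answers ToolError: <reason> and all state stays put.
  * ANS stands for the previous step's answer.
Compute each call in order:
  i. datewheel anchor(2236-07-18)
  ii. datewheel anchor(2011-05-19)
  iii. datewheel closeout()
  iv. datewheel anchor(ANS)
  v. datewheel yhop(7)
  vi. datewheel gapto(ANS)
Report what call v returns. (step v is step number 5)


Step: datewheel anchor[2236-07-18]
Result: 2236-07-18
Step: datewheel anchor[2011-05-19]
Result: 2011-05-19
Step: datewheel closeout[]
Result: 2011-05-31
Step: datewheel anchor[ANS]
Result: 2011-05-31
Step: datewheel yhop[7]
Result: 2018-05-31
Step: datewheel gapto[ANS]
Result: 0

Answer: 2018-05-31


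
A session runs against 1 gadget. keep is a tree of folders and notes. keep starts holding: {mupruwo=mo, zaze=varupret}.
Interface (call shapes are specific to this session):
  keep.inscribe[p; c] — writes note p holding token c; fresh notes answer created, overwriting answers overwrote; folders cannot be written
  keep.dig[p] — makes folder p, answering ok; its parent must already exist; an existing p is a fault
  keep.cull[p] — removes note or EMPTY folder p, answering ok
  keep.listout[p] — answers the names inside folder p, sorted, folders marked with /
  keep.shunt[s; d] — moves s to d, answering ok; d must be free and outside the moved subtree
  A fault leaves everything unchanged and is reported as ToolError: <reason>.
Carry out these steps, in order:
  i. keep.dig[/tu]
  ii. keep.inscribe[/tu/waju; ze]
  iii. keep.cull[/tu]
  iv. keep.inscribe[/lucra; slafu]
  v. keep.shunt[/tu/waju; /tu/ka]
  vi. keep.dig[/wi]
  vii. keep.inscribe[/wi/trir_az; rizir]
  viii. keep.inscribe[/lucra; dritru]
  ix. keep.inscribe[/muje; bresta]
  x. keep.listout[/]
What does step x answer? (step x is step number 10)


> keep.dig p: /tu
  ok
> keep.inscribe p: /tu/waju c: ze
  created
> keep.cull p: /tu
  ToolError: not empty
> keep.inscribe p: /lucra c: slafu
  created
> keep.shunt s: /tu/waju d: /tu/ka
  ok
> keep.dig p: /wi
  ok
> keep.inscribe p: /wi/trir_az c: rizir
  created
> keep.inscribe p: /lucra c: dritru
  overwrote
> keep.inscribe p: /muje c: bresta
  created
> keep.listout p: /
  [lucra, muje, mupruwo, tu/, wi/, zaze]

Answer: [lucra, muje, mupruwo, tu/, wi/, zaze]


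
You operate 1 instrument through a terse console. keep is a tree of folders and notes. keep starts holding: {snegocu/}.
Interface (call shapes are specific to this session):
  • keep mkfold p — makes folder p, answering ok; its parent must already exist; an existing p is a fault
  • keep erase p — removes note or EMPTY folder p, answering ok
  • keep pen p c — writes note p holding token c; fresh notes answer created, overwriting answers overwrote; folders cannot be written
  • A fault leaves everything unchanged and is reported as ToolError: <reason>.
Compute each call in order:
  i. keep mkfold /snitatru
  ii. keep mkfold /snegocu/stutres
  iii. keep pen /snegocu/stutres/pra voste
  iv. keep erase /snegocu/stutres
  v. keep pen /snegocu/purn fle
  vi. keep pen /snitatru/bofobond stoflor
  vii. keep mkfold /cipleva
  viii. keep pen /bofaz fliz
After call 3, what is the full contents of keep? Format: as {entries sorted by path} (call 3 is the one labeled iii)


Answer: {snegocu/, snegocu/stutres/, snegocu/stutres/pra=voste, snitatru/}

Derivation:
-- keep mkfold(p: /snitatru) == ok
-- keep mkfold(p: /snegocu/stutres) == ok
-- keep pen(p: /snegocu/stutres/pra, c: voste) == created
-- keep erase(p: /snegocu/stutres) == ToolError: not empty
-- keep pen(p: /snegocu/purn, c: fle) == created
-- keep pen(p: /snitatru/bofobond, c: stoflor) == created
-- keep mkfold(p: /cipleva) == ok
-- keep pen(p: /bofaz, c: fliz) == created


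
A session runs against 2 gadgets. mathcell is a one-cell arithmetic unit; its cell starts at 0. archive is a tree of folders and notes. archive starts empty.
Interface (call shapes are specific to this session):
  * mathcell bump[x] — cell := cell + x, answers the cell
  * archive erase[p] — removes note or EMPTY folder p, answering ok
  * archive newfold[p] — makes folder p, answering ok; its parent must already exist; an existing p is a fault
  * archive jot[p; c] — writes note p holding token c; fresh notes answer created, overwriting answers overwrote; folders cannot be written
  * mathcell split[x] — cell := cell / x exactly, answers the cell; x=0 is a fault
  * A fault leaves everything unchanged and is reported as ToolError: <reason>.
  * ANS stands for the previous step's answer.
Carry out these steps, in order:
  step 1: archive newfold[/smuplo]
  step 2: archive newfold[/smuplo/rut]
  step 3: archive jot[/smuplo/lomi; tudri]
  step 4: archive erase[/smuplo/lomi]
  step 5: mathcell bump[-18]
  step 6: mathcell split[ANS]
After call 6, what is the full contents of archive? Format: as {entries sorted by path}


I call archive newfold with p→/smuplo, giving ok.
Then archive newfold with p→/smuplo/rut, and get ok.
I run archive jot with p→/smuplo/lomi, c→tudri, giving created.
Then archive erase with p→/smuplo/lomi, which returns ok.
Using mathcell bump with x→-18, and get -18.
Then mathcell split with x→ANS, giving 1.

Answer: {smuplo/, smuplo/rut/}


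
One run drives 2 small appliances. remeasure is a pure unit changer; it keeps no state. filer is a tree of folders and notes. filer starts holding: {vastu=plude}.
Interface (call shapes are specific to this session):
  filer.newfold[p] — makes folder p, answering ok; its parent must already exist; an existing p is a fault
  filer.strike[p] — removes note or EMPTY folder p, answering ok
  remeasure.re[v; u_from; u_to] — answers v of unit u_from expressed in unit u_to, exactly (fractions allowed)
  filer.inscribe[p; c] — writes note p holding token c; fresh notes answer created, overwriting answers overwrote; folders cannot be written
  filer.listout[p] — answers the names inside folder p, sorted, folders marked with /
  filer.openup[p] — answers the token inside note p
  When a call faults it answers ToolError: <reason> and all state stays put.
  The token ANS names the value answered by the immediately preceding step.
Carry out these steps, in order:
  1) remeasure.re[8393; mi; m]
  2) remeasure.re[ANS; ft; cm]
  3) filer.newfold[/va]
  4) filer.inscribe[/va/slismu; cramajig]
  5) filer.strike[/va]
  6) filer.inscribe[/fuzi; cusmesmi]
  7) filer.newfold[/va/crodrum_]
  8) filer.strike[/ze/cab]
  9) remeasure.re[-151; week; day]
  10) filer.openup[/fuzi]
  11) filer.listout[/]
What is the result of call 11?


==> re(v→8393, u_from→mi, u_to→m)
<== 1688403024/125
==> re(v→ANS, u_from→ft, u_to→cm)
<== 1286563104288/3125
==> newfold(p→/va)
<== ok
==> inscribe(p→/va/slismu, c→cramajig)
<== created
==> strike(p→/va)
<== ToolError: not empty
==> inscribe(p→/fuzi, c→cusmesmi)
<== created
==> newfold(p→/va/crodrum_)
<== ok
==> strike(p→/ze/cab)
<== ToolError: not found
==> re(v→-151, u_from→week, u_to→day)
<== -1057
==> openup(p→/fuzi)
<== cusmesmi
==> listout(p→/)
<== [fuzi, va/, vastu]

Answer: [fuzi, va/, vastu]


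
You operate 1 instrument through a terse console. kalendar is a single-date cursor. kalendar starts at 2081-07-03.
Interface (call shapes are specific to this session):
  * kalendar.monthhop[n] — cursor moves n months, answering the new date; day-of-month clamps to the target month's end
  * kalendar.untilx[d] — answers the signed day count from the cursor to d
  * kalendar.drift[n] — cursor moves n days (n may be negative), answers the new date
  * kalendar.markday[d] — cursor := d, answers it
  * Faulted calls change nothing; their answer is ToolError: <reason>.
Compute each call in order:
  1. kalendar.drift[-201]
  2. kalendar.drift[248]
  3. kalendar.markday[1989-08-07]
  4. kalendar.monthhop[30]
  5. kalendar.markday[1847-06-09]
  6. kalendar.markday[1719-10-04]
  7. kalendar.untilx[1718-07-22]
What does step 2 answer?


Answer: 2081-08-19

Derivation:
-> kalendar.drift(n='-201')
<- 2080-12-14
-> kalendar.drift(n='248')
<- 2081-08-19
-> kalendar.markday(d='1989-08-07')
<- 1989-08-07
-> kalendar.monthhop(n='30')
<- 1992-02-07
-> kalendar.markday(d='1847-06-09')
<- 1847-06-09
-> kalendar.markday(d='1719-10-04')
<- 1719-10-04
-> kalendar.untilx(d='1718-07-22')
<- -439


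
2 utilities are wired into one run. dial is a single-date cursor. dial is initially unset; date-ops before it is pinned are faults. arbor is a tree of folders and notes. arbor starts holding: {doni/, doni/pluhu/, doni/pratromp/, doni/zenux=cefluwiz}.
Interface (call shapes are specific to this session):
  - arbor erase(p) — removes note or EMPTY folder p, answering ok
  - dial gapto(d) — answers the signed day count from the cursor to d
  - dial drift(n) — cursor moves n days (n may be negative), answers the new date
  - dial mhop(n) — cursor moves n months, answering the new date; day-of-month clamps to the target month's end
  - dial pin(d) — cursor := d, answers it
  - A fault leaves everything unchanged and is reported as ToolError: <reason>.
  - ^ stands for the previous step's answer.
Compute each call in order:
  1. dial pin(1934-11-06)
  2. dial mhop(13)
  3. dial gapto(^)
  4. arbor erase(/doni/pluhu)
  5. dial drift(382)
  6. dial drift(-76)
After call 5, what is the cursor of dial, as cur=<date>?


Answer: cur=1936-12-22

Derivation:
I invoke dial pin using d=1934-11-06, → 1934-11-06.
I call dial mhop using n=13, and see 1935-12-06.
Next I call dial gapto using d=^, giving 0.
I run arbor erase using p=/doni/pluhu: ok.
Calling dial drift using n=382, — result: 1936-12-22.
Using dial drift using n=-76, and get 1936-10-07.


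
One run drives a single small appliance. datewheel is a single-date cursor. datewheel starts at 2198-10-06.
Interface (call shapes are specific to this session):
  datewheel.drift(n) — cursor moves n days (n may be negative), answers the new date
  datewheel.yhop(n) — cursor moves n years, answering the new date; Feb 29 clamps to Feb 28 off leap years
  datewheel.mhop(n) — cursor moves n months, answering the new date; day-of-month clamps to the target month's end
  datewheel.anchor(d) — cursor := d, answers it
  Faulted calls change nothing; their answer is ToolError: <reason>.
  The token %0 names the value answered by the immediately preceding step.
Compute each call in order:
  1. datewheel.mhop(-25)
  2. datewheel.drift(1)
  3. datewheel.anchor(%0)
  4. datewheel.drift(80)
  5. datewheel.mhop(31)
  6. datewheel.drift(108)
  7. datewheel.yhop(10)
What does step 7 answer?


> datewheel.mhop -25
[out] 2196-09-06
> datewheel.drift 1
[out] 2196-09-07
> datewheel.anchor %0
[out] 2196-09-07
> datewheel.drift 80
[out] 2196-11-26
> datewheel.mhop 31
[out] 2199-06-26
> datewheel.drift 108
[out] 2199-10-12
> datewheel.yhop 10
[out] 2209-10-12

Answer: 2209-10-12


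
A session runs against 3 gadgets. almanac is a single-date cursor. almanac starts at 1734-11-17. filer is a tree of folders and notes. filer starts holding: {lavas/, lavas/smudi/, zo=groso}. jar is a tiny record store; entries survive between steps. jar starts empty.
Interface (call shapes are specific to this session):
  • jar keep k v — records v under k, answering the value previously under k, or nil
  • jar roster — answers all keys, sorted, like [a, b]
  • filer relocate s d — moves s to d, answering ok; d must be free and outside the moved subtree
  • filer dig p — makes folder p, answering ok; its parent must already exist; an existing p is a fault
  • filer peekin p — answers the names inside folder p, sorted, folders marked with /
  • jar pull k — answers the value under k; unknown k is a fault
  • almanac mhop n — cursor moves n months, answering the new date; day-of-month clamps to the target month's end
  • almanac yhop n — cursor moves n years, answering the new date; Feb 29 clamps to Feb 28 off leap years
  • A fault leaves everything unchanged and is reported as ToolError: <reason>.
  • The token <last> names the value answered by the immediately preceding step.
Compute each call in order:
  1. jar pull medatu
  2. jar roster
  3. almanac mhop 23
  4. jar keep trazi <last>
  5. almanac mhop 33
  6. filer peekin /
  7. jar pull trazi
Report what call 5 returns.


Answer: 1739-07-17

Derivation:
→ jar pull(k=medatu)
← ToolError: no such key medatu
→ jar roster()
← []
→ almanac mhop(n=23)
← 1736-10-17
→ jar keep(k=trazi, v=<last>)
← nil
→ almanac mhop(n=33)
← 1739-07-17
→ filer peekin(p=/)
← [lavas/, zo]
→ jar pull(k=trazi)
← 1736-10-17


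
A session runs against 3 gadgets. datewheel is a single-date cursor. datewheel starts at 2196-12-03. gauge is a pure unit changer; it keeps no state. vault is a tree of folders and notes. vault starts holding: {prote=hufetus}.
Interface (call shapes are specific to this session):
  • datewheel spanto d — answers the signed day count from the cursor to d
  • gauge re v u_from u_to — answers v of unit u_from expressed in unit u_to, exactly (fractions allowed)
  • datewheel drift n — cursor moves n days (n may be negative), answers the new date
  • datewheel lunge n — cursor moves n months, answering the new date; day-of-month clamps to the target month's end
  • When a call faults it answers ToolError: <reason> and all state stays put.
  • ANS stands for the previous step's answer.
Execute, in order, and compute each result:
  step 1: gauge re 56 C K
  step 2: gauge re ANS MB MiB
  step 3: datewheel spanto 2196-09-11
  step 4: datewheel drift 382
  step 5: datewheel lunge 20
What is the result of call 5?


Answer: 2199-08-20

Derivation:
$ gauge re v→56 u_from→C u_to→K
  6583/20
$ gauge re v→ANS u_from→MB u_to→MiB
  20571875/65536
$ datewheel spanto d→2196-09-11
  -83
$ datewheel drift n→382
  2197-12-20
$ datewheel lunge n→20
  2199-08-20


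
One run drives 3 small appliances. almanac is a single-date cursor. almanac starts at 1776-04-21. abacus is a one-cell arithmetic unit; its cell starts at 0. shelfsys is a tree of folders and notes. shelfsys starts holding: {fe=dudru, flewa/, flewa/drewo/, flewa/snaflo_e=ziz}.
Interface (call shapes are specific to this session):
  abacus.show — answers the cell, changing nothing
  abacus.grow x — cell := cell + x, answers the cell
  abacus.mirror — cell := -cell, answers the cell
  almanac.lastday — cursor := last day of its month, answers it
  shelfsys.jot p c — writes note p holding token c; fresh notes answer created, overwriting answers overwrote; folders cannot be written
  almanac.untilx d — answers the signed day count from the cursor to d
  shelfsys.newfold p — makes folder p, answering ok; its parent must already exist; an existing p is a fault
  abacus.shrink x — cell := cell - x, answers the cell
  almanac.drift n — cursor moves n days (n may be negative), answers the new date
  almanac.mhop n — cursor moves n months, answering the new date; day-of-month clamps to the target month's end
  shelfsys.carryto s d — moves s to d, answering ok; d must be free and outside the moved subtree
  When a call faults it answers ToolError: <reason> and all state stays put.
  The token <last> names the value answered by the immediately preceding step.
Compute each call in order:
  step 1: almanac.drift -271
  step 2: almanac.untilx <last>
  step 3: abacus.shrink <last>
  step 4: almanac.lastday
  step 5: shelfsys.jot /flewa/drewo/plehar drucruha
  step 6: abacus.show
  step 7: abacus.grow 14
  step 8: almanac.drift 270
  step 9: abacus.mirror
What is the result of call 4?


-> drift(n: -271)
<- 1775-07-25
-> untilx(d: <last>)
<- 0
-> shrink(x: <last>)
<- 0
-> lastday()
<- 1775-07-31
-> jot(p: /flewa/drewo/plehar, c: drucruha)
<- created
-> show()
<- 0
-> grow(x: 14)
<- 14
-> drift(n: 270)
<- 1776-04-26
-> mirror()
<- -14

Answer: 1775-07-31


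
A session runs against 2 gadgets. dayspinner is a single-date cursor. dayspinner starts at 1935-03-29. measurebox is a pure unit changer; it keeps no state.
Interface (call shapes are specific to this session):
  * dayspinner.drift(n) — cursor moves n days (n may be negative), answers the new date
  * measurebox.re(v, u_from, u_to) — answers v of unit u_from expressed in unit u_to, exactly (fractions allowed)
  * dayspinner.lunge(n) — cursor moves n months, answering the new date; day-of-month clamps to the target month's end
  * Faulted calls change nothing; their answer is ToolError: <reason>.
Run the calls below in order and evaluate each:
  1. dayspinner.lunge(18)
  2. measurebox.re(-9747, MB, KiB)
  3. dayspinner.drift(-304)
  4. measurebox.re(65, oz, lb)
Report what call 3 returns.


-- lunge(n=18) => 1936-09-29
-- re(v=-9747, u_from=MB, u_to=KiB) => -152296875/16
-- drift(n=-304) => 1935-11-30
-- re(v=65, u_from=oz, u_to=lb) => 65/16

Answer: 1935-11-30
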